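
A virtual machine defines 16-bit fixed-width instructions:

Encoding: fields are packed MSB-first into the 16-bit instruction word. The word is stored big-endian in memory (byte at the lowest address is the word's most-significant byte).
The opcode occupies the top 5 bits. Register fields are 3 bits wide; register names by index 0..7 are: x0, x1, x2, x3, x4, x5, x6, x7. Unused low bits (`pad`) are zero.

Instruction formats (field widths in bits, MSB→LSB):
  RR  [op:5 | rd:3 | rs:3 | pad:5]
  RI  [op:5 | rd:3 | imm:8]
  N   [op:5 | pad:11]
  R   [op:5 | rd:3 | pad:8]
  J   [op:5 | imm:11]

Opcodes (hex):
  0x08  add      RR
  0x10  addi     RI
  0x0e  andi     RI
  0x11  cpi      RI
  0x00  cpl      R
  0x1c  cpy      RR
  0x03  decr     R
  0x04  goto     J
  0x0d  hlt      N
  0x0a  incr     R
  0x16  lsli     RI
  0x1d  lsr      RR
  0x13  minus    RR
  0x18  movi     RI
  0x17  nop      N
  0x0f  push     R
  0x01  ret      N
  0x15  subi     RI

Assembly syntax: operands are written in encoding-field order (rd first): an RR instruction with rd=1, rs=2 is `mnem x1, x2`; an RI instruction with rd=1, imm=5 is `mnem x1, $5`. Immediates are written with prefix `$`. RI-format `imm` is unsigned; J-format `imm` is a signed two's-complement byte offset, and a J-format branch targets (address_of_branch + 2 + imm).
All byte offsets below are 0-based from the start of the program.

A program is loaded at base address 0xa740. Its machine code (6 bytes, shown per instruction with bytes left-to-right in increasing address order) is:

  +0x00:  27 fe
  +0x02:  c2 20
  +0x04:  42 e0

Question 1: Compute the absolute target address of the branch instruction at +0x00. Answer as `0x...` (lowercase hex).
0xa740

+0x00: 27 fe ⇒ word 0x27fe (big)
  op=0x27fe>>11=0x4 ⇒ goto (J)
  imm@[10:0]=0x7fe (s11→-2) ⇒ $-2
  target = base 0xa740 + off 0x00 + 2 + imm -2 = 0xa740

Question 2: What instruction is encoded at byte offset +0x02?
off 0x02: read c2 20 as big → 0xc220
  top 5b → 0x18 → movi [RI]
  [10:8] rd=2 = x2
  [7:0] imm=32 = $32

movi x2, $32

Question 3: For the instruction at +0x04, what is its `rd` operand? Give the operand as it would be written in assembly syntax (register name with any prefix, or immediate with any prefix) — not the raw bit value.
@+04  big-endian(42 e0) = 0x42e0
  op=0x42e0>>11=0x8 ⇒ add (RR)
  [10:8] rd=2 = x2
  [7:5] rs=7 = x7

x2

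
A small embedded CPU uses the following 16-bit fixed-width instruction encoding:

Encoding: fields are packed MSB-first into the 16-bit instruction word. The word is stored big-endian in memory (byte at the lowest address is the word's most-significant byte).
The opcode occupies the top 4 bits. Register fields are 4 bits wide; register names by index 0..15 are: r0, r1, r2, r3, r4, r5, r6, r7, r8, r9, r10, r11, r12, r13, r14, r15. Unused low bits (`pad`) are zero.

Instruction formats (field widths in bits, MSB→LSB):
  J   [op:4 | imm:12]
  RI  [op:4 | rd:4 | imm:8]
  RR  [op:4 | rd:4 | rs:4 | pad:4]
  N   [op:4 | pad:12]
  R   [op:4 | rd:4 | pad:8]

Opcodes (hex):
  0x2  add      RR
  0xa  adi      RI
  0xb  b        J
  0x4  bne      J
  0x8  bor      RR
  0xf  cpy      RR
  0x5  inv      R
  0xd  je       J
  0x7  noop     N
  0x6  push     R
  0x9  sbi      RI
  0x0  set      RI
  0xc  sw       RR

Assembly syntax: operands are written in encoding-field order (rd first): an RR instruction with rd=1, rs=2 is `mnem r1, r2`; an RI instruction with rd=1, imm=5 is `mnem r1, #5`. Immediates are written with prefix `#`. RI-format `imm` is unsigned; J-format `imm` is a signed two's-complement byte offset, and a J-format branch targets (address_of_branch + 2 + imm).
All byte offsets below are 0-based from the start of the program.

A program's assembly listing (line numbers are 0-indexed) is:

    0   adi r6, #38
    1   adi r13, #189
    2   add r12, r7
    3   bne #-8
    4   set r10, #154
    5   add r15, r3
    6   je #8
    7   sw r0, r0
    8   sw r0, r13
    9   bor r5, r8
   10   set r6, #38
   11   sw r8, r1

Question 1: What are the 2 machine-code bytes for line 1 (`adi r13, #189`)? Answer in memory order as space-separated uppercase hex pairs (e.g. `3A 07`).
1. adi fields op=0xa:4|rd=13:4|imm=189:8 → word adbdh → ad bd

AD BD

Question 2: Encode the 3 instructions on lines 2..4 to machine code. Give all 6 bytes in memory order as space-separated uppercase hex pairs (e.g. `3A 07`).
2C 70 4F F8 0A 9A

2. add fields op=0x2:4|rd=12:4|rs=7:4|pad=0:4 → word 2c70h → 2c 70
3. bne fields op=0x4:4|imm=-8:12 → word 4ff8h → 4f f8
4. set fields op=0x0:4|rd=10:4|imm=154:8 → word 0a9ah → 0a 9a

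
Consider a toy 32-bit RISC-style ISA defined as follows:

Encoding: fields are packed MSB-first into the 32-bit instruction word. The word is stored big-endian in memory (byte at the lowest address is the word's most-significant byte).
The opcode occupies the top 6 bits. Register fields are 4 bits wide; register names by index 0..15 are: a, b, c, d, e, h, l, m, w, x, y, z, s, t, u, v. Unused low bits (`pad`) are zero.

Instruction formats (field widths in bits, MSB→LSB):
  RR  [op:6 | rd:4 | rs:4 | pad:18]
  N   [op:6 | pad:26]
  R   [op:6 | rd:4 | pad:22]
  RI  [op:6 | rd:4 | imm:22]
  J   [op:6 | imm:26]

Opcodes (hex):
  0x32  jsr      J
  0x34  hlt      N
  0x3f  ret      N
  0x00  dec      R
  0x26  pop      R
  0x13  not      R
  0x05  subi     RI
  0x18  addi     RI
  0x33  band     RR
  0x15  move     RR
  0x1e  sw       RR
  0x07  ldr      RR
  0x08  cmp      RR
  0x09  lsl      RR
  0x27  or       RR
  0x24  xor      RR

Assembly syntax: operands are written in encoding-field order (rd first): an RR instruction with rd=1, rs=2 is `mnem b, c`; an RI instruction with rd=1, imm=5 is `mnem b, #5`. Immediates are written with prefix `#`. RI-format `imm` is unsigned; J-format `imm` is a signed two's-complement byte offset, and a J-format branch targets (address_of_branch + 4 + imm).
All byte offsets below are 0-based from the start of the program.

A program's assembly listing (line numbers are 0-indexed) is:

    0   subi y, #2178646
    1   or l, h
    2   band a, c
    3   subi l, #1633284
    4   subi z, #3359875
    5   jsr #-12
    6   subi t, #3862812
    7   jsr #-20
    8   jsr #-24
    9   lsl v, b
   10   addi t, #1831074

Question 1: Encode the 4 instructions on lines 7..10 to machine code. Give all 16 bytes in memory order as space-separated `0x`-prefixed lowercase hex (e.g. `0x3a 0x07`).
0xcb 0xff 0xff 0xec 0xcb 0xff 0xff 0xe8 0x27 0xc4 0x00 0x00 0x63 0x5b 0xf0 0xa2

L7: jsr op=0x32:6|imm=-20:26 ⇒ 0xcbffffec ⇒ big cb ff ff ec
L8: jsr op=0x32:6|imm=-24:26 ⇒ 0xcbffffe8 ⇒ big cb ff ff e8
L9: lsl op=0x9:6|rd=15:4|rs=1:4|pad=0:18 ⇒ 0x27c40000 ⇒ big 27 c4 00 00
L10: addi op=0x18:6|rd=13:4|imm=1831074:22 ⇒ 0x635bf0a2 ⇒ big 63 5b f0 a2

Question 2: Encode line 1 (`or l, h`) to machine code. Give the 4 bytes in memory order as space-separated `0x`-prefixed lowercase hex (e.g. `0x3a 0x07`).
line 1 (or): pack op=0x27:6|rd=6:4|rs=5:4|pad=0:18 = 0x9d940000; big→ 9d 94 00 00

0x9d 0x94 0x00 0x00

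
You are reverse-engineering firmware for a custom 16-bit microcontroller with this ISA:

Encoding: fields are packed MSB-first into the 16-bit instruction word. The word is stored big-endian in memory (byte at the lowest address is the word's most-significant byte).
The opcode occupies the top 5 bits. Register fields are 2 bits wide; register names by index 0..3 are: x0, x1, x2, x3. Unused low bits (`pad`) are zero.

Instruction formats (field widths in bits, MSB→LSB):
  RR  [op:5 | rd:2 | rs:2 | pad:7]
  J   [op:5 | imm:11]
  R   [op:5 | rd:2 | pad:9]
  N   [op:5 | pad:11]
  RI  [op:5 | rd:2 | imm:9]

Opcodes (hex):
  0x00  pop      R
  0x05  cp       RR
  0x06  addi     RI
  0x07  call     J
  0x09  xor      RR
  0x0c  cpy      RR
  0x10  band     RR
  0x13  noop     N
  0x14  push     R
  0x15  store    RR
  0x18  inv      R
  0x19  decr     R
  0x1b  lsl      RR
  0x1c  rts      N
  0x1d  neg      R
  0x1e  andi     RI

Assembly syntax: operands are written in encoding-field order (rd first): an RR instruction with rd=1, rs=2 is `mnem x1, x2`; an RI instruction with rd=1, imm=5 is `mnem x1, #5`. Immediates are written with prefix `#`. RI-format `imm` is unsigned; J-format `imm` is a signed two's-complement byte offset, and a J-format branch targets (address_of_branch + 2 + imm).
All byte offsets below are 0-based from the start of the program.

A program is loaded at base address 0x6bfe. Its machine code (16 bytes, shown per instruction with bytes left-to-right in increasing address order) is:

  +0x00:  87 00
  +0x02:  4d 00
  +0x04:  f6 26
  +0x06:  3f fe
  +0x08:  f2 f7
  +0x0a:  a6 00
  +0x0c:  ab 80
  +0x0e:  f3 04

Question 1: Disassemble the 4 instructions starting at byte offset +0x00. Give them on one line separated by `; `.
band x3, x2; xor x2, x2; andi x3, #38; call #-2

off 0x00: read 87 00 as big → 0x8700
  op=0x8700>>11=0x10 ⇒ band (RR)
  [10:9] rd=3 = x3
  [8:7] rs=2 = x2
off 0x02: read 4d 00 as big → 0x4d00
  op=0x4d00>>11=0x9 ⇒ xor (RR)
  [10:9] rd=2 = x2
  [8:7] rs=2 = x2
off 0x04: read f6 26 as big → 0xf626
  op=0xf626>>11=0x1e ⇒ andi (RI)
  [10:9] rd=3 = x3
  [8:0] imm=38 = #38
off 0x06: read 3f fe as big → 0x3ffe
  op=0x3ffe>>11=0x7 ⇒ call (J)
  [10:0] imm=2046 (s11→-2) = #-2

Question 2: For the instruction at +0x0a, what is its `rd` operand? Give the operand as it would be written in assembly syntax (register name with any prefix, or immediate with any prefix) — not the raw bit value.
x3

[0a] a6 00 → 0xa600
  top 5b → 0x14 → push [R]
  [10:9] rd=3 = x3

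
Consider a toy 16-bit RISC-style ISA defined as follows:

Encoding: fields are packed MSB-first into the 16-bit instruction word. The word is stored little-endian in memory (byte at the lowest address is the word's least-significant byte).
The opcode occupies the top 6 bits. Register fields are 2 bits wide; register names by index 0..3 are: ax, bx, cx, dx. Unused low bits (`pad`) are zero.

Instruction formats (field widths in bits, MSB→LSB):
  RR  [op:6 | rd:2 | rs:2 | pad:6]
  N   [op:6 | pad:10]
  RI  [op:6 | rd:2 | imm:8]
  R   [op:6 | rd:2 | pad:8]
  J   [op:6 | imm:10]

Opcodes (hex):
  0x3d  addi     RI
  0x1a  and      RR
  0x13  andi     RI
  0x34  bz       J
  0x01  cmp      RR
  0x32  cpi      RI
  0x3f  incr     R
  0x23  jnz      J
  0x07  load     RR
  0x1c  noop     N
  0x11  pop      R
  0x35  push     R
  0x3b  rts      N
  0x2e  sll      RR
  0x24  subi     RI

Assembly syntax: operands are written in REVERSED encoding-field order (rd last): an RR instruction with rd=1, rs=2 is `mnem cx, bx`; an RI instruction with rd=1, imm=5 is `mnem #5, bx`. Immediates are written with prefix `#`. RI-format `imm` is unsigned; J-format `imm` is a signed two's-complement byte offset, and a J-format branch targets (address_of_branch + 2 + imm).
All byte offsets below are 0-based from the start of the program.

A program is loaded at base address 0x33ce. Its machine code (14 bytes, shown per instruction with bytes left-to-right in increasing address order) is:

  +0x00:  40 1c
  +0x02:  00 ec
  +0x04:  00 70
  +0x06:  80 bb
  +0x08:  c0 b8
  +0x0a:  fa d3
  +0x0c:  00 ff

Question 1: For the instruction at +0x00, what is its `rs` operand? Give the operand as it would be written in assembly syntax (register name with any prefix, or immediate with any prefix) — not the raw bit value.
bx

off 0x00: read 40 1c as little → 0x1c40
  opcode bits[15:10]=0x7: load/RR
  [9:8] rd=0 = ax
  [7:6] rs=1 = bx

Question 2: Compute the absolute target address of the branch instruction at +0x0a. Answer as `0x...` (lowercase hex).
+0x0a: fa d3 ⇒ word 0xd3fa (little)
  op=0xd3fa>>10=0x34 ⇒ bz (J)
  imm: (w>>0)&0x3ff=0x3fa (s10→-6) → #-6
  target = base 0x33ce + off 0x0a + 2 + imm -6 = 0x33d4

0x33d4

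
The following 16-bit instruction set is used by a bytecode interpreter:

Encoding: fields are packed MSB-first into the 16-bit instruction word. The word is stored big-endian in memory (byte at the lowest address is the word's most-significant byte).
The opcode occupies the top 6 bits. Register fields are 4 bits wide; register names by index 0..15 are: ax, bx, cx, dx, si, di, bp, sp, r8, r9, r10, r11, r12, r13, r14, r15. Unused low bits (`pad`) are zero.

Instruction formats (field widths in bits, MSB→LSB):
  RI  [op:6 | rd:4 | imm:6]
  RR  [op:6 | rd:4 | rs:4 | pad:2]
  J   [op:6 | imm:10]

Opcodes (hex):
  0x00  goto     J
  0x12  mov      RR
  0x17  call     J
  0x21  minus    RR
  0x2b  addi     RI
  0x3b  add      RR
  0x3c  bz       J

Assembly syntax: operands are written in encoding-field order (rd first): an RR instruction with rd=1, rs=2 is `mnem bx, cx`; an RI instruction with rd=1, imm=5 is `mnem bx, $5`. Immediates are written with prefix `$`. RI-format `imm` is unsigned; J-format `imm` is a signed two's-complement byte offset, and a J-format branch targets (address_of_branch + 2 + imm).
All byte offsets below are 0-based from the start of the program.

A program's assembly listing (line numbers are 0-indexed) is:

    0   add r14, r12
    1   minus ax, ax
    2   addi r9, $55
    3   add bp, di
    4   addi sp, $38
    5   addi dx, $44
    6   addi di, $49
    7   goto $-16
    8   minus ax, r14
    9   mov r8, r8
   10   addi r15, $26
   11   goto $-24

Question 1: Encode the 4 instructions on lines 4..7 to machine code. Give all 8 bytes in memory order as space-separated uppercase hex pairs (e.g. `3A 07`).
line 4 (addi): pack op=0x2b:6|rd=7:4|imm=38:6 = 0xade6; big→ ad e6
line 5 (addi): pack op=0x2b:6|rd=3:4|imm=44:6 = 0xacec; big→ ac ec
line 6 (addi): pack op=0x2b:6|rd=5:4|imm=49:6 = 0xad71; big→ ad 71
line 7 (goto): pack op=0x0:6|imm=-16:10 = 0x03f0; big→ 03 f0

AD E6 AC EC AD 71 03 F0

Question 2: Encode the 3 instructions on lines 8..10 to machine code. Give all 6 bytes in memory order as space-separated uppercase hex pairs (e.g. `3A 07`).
84 38 4A 20 AF DA

8. minus fields op=0x21:6|rd=0:4|rs=14:4|pad=0:2 → word 8438h → 84 38
9. mov fields op=0x12:6|rd=8:4|rs=8:4|pad=0:2 → word 4a20h → 4a 20
10. addi fields op=0x2b:6|rd=15:4|imm=26:6 → word afdah → af da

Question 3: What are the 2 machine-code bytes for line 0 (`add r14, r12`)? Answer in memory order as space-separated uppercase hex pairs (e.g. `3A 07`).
L0: add op=0x3b:6|rd=14:4|rs=12:4|pad=0:2 ⇒ 0xefb0 ⇒ big ef b0

EF B0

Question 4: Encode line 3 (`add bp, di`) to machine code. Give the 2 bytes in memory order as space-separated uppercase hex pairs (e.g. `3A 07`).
ED 94

L3: add op=0x3b:6|rd=6:4|rs=5:4|pad=0:2 ⇒ 0xed94 ⇒ big ed 94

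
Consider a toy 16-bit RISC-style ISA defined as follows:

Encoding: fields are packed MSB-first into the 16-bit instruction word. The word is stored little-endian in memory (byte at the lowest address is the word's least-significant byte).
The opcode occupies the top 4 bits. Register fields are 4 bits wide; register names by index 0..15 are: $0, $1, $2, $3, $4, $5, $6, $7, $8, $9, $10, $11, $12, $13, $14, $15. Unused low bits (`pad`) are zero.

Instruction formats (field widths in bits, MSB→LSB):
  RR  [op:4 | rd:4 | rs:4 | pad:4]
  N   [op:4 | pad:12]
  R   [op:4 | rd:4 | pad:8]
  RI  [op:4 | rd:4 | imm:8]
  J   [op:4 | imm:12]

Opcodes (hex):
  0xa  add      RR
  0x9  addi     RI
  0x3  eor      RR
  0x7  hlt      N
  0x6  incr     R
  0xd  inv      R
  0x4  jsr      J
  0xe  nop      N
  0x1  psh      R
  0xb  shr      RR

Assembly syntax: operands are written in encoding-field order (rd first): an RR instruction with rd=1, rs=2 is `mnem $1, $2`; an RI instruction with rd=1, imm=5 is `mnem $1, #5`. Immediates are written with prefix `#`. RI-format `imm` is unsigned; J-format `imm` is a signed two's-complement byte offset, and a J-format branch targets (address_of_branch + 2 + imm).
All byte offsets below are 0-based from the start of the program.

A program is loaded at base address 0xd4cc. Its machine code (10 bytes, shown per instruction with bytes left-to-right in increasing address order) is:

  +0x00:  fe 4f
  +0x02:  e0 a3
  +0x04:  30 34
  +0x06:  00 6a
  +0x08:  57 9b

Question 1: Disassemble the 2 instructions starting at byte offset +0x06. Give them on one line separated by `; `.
+0x06: 00 6a ⇒ word 0x6a00 (little)
  top 4b → 0x6 → incr [R]
  rd@[11:8]=0xa ⇒ $10
+0x08: 57 9b ⇒ word 0x9b57 (little)
  top 4b → 0x9 → addi [RI]
  rd@[11:8]=0xb ⇒ $11
  imm@[7:0]=0x57 ⇒ #87

incr $10; addi $11, #87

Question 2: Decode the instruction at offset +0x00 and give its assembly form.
@+00  little-endian(fe 4f) = 0x4ffe
  opcode bits[15:12]=0x4: jsr/J
  imm: (w>>0)&0xfff=0xffe (s12→-2) → #-2

jsr #-2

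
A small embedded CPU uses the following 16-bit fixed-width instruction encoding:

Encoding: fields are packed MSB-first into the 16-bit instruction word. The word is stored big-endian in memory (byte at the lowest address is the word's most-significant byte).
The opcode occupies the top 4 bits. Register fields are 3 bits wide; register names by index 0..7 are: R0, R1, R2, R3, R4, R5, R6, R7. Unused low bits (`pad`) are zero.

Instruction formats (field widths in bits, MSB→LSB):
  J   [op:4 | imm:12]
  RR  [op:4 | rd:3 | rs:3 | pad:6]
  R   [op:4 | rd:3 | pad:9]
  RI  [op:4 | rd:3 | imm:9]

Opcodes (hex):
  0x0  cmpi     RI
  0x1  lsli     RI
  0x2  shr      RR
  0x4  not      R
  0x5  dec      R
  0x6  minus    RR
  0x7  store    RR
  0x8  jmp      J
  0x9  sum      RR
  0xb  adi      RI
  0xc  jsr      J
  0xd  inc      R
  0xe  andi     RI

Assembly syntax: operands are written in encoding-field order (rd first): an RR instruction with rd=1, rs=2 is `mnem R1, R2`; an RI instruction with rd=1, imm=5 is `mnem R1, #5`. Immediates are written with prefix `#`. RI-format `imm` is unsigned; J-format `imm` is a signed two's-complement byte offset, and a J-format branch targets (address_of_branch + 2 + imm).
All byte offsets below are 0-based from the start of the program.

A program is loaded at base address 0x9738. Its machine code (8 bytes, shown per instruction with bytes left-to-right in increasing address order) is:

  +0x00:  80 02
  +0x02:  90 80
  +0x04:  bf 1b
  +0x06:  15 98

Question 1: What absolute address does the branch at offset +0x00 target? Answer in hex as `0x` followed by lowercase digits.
0x973c

@+00  big-endian(80 02) = 0x8002
  op=0x8002>>12=0x8 ⇒ jmp (J)
  imm@[11:0]=0x2 ⇒ #2
  target = base 0x9738 + off 0x00 + 2 + imm 2 = 0x973c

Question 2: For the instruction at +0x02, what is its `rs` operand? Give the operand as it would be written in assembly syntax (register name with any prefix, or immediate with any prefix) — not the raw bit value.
[02] 90 80 → 0x9080
  op=0x9080>>12=0x9 ⇒ sum (RR)
  rd: (w>>9)&0x7=0x0 → R0
  rs: (w>>6)&0x7=0x2 → R2

R2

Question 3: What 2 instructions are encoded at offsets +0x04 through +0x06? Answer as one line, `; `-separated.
@+04  big-endian(bf 1b) = 0xbf1b
  opcode bits[15:12]=0xb: adi/RI
  rd: (w>>9)&0x7=0x7 → R7
  imm: (w>>0)&0x1ff=0x11b → #283
@+06  big-endian(15 98) = 0x1598
  opcode bits[15:12]=0x1: lsli/RI
  rd: (w>>9)&0x7=0x2 → R2
  imm: (w>>0)&0x1ff=0x198 → #408

adi R7, #283; lsli R2, #408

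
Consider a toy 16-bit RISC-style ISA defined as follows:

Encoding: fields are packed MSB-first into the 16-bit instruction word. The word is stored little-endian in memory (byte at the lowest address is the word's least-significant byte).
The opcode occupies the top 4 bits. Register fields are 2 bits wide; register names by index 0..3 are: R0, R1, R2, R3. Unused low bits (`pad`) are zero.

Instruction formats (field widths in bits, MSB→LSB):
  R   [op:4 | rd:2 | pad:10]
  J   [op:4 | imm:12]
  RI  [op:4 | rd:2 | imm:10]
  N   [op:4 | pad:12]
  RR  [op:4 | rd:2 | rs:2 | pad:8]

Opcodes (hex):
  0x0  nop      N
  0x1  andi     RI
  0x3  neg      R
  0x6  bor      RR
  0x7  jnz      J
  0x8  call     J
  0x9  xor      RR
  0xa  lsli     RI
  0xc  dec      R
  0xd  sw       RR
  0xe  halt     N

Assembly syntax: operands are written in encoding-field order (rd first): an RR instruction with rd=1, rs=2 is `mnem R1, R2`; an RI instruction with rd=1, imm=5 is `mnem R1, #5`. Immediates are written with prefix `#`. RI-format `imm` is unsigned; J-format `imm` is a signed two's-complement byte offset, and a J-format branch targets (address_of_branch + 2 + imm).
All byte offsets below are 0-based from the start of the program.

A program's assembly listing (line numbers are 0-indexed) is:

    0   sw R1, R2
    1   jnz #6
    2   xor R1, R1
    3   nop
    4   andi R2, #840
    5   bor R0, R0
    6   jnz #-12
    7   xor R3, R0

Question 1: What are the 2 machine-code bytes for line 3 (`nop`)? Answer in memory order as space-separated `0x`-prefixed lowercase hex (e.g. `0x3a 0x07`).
0x00 0x00

L3: nop op=0x0:4|pad=0:12 ⇒ 0x0000 ⇒ little 00 00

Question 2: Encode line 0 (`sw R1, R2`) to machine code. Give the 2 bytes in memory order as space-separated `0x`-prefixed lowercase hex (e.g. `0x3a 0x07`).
line 0 (sw): pack op=0xd:4|rd=1:2|rs=2:2|pad=0:8 = 0xd600; little→ 00 d6

0x00 0xd6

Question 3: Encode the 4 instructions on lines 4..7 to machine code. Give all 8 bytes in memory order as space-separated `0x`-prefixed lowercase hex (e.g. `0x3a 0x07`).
line 4 (andi): pack op=0x1:4|rd=2:2|imm=840:10 = 0x1b48; little→ 48 1b
line 5 (bor): pack op=0x6:4|rd=0:2|rs=0:2|pad=0:8 = 0x6000; little→ 00 60
line 6 (jnz): pack op=0x7:4|imm=-12:12 = 0x7ff4; little→ f4 7f
line 7 (xor): pack op=0x9:4|rd=3:2|rs=0:2|pad=0:8 = 0x9c00; little→ 00 9c

0x48 0x1b 0x00 0x60 0xf4 0x7f 0x00 0x9c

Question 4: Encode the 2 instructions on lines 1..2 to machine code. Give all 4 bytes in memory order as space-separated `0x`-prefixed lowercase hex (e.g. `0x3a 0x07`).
L1: jnz op=0x7:4|imm=6:12 ⇒ 0x7006 ⇒ little 06 70
L2: xor op=0x9:4|rd=1:2|rs=1:2|pad=0:8 ⇒ 0x9500 ⇒ little 00 95

0x06 0x70 0x00 0x95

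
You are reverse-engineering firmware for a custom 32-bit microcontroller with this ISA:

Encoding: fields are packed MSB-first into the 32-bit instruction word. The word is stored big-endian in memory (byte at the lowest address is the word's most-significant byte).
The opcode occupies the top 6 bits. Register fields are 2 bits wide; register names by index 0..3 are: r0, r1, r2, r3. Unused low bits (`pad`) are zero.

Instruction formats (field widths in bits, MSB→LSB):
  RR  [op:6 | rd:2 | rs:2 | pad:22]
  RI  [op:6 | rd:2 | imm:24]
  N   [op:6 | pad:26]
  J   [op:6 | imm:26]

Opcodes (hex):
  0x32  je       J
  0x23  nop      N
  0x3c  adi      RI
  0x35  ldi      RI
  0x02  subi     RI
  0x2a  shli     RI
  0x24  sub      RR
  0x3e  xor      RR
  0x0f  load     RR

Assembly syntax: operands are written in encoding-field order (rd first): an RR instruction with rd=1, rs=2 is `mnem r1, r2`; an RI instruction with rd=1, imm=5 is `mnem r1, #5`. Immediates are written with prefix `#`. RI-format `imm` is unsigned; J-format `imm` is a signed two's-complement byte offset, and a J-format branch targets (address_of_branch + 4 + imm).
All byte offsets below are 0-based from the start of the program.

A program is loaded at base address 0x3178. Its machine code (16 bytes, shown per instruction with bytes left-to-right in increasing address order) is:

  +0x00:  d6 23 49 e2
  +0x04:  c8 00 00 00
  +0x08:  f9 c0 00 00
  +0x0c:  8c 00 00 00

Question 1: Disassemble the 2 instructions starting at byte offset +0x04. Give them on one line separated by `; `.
je #0; xor r1, r3

+0x04: c8 00 00 00 ⇒ word 0xc8000000 (big)
  op=0xc8000000>>26=0x32 ⇒ je (J)
  imm@[25:0]=0x0 ⇒ #0
+0x08: f9 c0 00 00 ⇒ word 0xf9c00000 (big)
  op=0xf9c00000>>26=0x3e ⇒ xor (RR)
  rd@[25:24]=0x1 ⇒ r1
  rs@[23:22]=0x3 ⇒ r3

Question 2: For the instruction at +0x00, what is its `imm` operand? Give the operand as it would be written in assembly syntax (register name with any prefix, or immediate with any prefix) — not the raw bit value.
#2312674

off 0x00: read d6 23 49 e2 as big → 0xd62349e2
  op=0xd62349e2>>26=0x35 ⇒ ldi (RI)
  rd: (w>>24)&0x3=0x2 → r2
  imm: (w>>0)&0xffffff=0x2349e2 → #2312674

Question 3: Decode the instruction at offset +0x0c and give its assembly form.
off 0x0c: read 8c 00 00 00 as big → 0x8c000000
  op=0x8c000000>>26=0x23 ⇒ nop (N)

nop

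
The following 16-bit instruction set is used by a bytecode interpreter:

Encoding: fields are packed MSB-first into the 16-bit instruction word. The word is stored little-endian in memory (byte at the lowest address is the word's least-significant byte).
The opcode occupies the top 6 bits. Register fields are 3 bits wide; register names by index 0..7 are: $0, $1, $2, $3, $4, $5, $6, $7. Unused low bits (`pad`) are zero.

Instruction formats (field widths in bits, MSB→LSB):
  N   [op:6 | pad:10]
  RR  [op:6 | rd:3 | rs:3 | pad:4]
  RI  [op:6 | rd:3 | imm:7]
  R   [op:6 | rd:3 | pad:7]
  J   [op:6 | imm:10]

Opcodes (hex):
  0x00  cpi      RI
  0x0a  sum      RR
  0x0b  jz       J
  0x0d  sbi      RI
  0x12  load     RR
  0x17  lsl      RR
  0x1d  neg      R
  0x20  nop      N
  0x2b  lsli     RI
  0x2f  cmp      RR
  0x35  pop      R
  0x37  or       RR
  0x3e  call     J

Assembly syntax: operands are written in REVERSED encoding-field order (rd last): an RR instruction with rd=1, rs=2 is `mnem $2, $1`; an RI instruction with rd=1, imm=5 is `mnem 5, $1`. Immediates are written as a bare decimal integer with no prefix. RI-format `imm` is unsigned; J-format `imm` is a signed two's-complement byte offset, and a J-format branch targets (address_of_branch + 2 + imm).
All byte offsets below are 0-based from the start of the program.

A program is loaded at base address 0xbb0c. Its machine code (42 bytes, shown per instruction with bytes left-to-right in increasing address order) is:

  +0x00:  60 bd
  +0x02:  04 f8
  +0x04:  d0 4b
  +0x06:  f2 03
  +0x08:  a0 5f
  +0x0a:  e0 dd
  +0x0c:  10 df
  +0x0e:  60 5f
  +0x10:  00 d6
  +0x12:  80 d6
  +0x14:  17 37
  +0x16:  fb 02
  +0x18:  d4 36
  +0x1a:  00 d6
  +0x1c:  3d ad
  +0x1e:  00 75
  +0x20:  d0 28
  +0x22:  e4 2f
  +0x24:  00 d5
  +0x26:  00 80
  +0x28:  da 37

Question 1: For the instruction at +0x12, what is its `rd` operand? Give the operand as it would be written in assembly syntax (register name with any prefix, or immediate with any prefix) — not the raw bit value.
$5

[12] 80 d6 → 0xd680
  opcode bits[15:10]=0x35: pop/R
  rd: (w>>7)&0x7=0x5 → $5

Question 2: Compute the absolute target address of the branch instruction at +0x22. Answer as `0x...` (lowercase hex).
0xbb14

+0x22: e4 2f ⇒ word 0x2fe4 (little)
  op=0x2fe4>>10=0xb ⇒ jz (J)
  imm: (w>>0)&0x3ff=0x3e4 (s10→-28) → -28
  target = base 0xbb0c + off 0x22 + 2 + imm -28 = 0xbb14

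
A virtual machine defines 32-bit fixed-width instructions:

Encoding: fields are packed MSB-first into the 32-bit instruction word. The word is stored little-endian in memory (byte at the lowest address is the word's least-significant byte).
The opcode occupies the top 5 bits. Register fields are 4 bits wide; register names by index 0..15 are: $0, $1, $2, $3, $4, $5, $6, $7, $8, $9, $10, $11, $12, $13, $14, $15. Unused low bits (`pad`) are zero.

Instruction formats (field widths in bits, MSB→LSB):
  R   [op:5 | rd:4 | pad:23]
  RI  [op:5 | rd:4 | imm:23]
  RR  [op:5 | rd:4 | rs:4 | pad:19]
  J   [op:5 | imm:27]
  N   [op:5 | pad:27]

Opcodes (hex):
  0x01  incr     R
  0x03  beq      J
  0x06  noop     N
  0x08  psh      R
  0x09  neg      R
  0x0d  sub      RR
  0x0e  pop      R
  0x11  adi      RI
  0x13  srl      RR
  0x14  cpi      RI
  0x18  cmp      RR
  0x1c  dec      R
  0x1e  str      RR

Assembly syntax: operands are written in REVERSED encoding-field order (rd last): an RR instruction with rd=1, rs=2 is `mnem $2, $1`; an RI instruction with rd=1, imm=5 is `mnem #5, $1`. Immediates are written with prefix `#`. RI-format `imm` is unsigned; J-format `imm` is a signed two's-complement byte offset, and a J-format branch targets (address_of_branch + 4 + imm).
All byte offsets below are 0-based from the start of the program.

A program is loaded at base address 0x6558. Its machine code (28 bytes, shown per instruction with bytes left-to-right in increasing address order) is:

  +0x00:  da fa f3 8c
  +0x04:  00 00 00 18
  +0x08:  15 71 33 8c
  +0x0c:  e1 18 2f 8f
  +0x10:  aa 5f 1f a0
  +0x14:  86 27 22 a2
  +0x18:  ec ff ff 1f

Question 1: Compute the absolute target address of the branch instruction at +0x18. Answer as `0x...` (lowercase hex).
0x6560

off 0x18: read ec ff ff 1f as little → 0x1fffffec
  top 5b → 0x3 → beq [J]
  imm: (w>>0)&0x7ffffff=0x7ffffec (s27→-20) → #-20
  target = base 0x6558 + off 0x18 + 4 + imm -20 = 0x6560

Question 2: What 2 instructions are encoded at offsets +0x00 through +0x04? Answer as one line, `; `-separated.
adi #7600858, $9; beq #0

[00] da fa f3 8c → 0x8cf3fada
  top 5b → 0x11 → adi [RI]
  rd@[26:23]=0x9 ⇒ $9
  imm@[22:0]=0x73fada ⇒ #7600858
[04] 00 00 00 18 → 0x18000000
  top 5b → 0x3 → beq [J]
  imm@[26:0]=0x0 ⇒ #0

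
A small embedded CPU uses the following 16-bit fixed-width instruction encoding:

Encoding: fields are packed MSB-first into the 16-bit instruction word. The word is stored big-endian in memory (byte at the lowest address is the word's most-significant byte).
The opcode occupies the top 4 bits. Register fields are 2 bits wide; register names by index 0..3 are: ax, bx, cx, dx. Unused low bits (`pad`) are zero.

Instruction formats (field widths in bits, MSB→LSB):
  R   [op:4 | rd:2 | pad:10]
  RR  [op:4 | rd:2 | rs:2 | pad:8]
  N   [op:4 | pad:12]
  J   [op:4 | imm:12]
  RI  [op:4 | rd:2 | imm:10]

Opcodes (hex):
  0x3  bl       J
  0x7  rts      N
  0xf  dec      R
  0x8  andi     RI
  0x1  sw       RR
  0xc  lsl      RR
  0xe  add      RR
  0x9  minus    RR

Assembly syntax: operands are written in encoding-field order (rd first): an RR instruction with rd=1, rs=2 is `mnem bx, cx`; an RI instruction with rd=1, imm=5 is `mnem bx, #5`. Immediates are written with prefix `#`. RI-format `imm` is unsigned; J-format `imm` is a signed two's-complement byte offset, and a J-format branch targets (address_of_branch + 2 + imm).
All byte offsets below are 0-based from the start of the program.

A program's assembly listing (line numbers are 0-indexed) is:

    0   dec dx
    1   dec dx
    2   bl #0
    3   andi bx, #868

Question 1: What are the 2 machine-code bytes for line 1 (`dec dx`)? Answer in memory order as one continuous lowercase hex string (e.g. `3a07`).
fc00

L1: dec op=0xf:4|rd=3:2|pad=0:10 ⇒ 0xfc00 ⇒ big fc 00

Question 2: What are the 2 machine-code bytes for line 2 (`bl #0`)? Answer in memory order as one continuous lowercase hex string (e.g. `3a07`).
3000

2. bl fields op=0x3:4|imm=0:12 → word 3000h → 30 00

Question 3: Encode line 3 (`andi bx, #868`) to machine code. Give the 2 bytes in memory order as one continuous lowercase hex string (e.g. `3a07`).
3. andi fields op=0x8:4|rd=1:2|imm=868:10 → word 8764h → 87 64

8764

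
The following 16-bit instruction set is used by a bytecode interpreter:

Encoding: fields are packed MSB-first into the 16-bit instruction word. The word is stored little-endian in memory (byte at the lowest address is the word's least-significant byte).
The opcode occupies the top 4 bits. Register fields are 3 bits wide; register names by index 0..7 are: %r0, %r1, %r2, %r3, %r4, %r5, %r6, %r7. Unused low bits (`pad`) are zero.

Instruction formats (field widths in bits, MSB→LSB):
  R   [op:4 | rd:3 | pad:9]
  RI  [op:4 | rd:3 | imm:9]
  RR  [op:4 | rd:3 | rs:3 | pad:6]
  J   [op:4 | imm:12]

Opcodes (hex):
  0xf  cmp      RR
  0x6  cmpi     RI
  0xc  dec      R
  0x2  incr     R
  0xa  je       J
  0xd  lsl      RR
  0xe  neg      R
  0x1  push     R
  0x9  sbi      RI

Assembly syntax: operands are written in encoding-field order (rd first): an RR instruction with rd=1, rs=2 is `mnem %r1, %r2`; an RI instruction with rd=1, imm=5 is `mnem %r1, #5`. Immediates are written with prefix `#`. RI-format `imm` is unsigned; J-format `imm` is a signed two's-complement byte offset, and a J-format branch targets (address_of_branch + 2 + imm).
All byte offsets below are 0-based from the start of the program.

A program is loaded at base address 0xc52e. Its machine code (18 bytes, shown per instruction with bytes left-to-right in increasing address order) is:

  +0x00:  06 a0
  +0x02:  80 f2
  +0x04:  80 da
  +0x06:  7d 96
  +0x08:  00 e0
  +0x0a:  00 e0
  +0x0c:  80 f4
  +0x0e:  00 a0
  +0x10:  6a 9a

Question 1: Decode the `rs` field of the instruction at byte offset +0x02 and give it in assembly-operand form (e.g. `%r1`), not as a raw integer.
%r2

[02] 80 f2 → 0xf280
  opcode bits[15:12]=0xf: cmp/RR
  rd@[11:9]=0x1 ⇒ %r1
  rs@[8:6]=0x2 ⇒ %r2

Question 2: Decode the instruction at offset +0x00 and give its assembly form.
[00] 06 a0 → 0xa006
  opcode bits[15:12]=0xa: je/J
  imm@[11:0]=0x6 ⇒ #6

je #6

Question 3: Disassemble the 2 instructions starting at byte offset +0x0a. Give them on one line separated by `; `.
neg %r0; cmp %r2, %r2

[0a] 00 e0 → 0xe000
  opcode bits[15:12]=0xe: neg/R
  [11:9] rd=0 = %r0
[0c] 80 f4 → 0xf480
  opcode bits[15:12]=0xf: cmp/RR
  [11:9] rd=2 = %r2
  [8:6] rs=2 = %r2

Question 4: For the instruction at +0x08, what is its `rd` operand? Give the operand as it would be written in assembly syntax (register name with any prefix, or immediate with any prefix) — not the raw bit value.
@+08  little-endian(00 e0) = 0xe000
  top 4b → 0xe → neg [R]
  rd: (w>>9)&0x7=0x0 → %r0

%r0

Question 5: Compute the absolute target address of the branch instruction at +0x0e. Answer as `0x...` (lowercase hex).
@+0e  little-endian(00 a0) = 0xa000
  top 4b → 0xa → je [J]
  [11:0] imm=0 = #0
  target = base 0xc52e + off 0x0e + 2 + imm 0 = 0xc53e

0xc53e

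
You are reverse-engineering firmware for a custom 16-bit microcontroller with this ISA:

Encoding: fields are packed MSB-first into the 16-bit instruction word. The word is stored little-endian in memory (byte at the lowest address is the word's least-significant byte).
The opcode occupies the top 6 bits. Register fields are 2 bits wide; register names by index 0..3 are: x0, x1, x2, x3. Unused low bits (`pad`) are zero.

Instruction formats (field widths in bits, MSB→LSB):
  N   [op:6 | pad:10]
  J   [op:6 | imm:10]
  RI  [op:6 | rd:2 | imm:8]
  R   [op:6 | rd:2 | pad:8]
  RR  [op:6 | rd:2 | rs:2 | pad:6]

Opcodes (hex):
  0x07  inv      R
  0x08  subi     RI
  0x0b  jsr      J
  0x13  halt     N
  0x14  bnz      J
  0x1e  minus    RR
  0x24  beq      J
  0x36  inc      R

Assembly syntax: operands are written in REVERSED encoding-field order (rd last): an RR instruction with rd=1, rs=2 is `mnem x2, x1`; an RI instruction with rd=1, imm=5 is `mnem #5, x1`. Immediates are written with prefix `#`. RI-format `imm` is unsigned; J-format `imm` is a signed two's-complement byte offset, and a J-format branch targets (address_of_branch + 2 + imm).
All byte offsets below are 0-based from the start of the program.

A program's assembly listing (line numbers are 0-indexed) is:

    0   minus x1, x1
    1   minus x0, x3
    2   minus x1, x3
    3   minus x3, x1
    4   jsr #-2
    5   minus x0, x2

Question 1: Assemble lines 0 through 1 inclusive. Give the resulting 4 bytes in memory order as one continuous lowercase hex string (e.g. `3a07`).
0. minus fields op=0x1e:6|rd=1:2|rs=1:2|pad=0:6 → word 7940h → 40 79
1. minus fields op=0x1e:6|rd=3:2|rs=0:2|pad=0:6 → word 7b00h → 00 7b

4079007b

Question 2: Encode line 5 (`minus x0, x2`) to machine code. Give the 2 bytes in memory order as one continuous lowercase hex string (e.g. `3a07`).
007a

5. minus fields op=0x1e:6|rd=2:2|rs=0:2|pad=0:6 → word 7a00h → 00 7a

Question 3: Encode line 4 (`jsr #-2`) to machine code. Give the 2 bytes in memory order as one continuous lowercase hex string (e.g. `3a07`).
fe2f

line 4 (jsr): pack op=0xb:6|imm=-2:10 = 0x2ffe; little→ fe 2f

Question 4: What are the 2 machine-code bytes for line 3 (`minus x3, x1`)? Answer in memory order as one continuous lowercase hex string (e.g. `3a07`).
line 3 (minus): pack op=0x1e:6|rd=1:2|rs=3:2|pad=0:6 = 0x79c0; little→ c0 79

c079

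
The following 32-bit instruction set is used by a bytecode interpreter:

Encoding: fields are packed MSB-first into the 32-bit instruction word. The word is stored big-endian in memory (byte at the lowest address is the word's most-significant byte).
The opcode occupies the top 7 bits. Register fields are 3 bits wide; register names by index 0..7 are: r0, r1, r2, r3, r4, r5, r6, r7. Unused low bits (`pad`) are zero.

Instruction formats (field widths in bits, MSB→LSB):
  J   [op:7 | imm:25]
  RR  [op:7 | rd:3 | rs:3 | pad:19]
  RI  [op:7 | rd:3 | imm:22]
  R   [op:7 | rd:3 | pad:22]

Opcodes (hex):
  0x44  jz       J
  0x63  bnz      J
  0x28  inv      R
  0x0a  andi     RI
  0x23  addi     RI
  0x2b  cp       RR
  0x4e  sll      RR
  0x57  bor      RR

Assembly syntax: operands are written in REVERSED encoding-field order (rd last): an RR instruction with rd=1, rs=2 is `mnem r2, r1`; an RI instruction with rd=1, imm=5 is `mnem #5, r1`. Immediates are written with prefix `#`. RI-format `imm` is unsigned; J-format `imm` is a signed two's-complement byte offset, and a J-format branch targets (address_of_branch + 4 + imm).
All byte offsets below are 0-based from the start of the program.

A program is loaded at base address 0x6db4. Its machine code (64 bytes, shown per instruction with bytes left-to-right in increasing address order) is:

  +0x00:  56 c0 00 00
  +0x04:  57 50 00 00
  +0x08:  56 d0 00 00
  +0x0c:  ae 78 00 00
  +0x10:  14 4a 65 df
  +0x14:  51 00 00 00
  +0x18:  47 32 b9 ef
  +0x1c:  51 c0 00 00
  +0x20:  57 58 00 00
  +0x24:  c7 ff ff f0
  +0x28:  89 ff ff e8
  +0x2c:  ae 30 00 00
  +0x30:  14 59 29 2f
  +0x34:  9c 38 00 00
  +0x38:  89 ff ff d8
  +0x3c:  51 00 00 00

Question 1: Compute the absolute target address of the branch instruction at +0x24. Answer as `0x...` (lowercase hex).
[24] c7 ff ff f0 → 0xc7fffff0
  opcode bits[31:25]=0x63: bnz/J
  [24:0] imm=33554416 (s25→-16) = #-16
  target = base 0x6db4 + off 0x24 + 4 + imm -16 = 0x6dcc

0x6dcc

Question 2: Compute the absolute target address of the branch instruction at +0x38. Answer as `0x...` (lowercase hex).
0x6dc8

[38] 89 ff ff d8 → 0x89ffffd8
  top 7b → 0x44 → jz [J]
  imm@[24:0]=0x1ffffd8 (s25→-40) ⇒ #-40
  target = base 0x6db4 + off 0x38 + 4 + imm -40 = 0x6dc8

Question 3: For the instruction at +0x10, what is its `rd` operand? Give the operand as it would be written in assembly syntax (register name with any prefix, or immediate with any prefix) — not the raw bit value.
r1

off 0x10: read 14 4a 65 df as big → 0x144a65df
  opcode bits[31:25]=0xa: andi/RI
  rd: (w>>22)&0x7=0x1 → r1
  imm: (w>>0)&0x3fffff=0xa65df → #681439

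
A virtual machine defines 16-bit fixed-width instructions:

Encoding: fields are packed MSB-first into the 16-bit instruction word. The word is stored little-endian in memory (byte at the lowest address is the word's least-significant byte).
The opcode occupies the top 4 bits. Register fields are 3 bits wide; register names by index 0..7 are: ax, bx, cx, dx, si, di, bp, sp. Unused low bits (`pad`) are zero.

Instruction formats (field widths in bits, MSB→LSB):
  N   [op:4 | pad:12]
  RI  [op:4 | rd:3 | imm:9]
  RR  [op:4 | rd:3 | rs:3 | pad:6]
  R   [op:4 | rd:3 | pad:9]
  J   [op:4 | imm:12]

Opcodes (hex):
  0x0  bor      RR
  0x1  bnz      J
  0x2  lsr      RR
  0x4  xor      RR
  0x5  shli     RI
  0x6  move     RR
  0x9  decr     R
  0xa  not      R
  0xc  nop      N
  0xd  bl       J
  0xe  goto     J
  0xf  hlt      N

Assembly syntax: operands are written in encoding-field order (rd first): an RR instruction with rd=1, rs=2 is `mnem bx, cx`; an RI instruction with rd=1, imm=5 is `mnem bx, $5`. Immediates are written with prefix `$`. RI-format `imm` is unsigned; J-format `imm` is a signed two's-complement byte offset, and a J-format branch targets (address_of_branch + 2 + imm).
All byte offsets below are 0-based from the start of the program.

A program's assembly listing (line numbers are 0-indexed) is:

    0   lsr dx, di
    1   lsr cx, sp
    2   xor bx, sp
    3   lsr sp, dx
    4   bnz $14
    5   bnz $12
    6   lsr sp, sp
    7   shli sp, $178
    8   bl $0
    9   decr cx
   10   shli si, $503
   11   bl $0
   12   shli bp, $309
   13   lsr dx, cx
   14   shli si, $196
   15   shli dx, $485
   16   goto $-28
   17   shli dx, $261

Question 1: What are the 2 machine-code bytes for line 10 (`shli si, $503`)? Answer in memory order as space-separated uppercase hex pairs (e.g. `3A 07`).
F7 59

10. shli fields op=0x5:4|rd=4:3|imm=503:9 → word 59f7h → f7 59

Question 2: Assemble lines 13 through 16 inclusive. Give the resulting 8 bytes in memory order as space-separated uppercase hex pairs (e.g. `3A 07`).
80 26 C4 58 E5 57 E4 EF

13. lsr fields op=0x2:4|rd=3:3|rs=2:3|pad=0:6 → word 2680h → 80 26
14. shli fields op=0x5:4|rd=4:3|imm=196:9 → word 58c4h → c4 58
15. shli fields op=0x5:4|rd=3:3|imm=485:9 → word 57e5h → e5 57
16. goto fields op=0xe:4|imm=-28:12 → word efe4h → e4 ef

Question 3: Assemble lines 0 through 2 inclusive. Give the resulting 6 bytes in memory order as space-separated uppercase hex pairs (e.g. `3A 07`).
40 27 C0 25 C0 43

line 0 (lsr): pack op=0x2:4|rd=3:3|rs=5:3|pad=0:6 = 0x2740; little→ 40 27
line 1 (lsr): pack op=0x2:4|rd=2:3|rs=7:3|pad=0:6 = 0x25c0; little→ c0 25
line 2 (xor): pack op=0x4:4|rd=1:3|rs=7:3|pad=0:6 = 0x43c0; little→ c0 43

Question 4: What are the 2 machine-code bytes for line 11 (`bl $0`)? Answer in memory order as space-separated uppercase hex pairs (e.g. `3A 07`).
00 D0

11. bl fields op=0xd:4|imm=0:12 → word d000h → 00 d0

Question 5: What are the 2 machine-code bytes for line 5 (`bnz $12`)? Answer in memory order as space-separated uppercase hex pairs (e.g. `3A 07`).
5. bnz fields op=0x1:4|imm=12:12 → word 100ch → 0c 10

0C 10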